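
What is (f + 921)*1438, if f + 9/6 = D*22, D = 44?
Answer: 2714225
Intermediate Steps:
f = 1933/2 (f = -3/2 + 44*22 = -3/2 + 968 = 1933/2 ≈ 966.50)
(f + 921)*1438 = (1933/2 + 921)*1438 = (3775/2)*1438 = 2714225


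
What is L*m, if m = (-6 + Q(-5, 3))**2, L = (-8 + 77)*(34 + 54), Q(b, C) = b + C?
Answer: 388608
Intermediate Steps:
Q(b, C) = C + b
L = 6072 (L = 69*88 = 6072)
m = 64 (m = (-6 + (3 - 5))**2 = (-6 - 2)**2 = (-8)**2 = 64)
L*m = 6072*64 = 388608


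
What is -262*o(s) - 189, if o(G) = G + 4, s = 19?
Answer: -6215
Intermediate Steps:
o(G) = 4 + G
-262*o(s) - 189 = -262*(4 + 19) - 189 = -262*23 - 189 = -6026 - 189 = -6215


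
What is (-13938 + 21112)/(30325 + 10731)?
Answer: 3587/20528 ≈ 0.17474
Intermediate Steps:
(-13938 + 21112)/(30325 + 10731) = 7174/41056 = 7174*(1/41056) = 3587/20528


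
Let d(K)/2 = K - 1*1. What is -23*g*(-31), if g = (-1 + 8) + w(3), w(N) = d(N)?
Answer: 7843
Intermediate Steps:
d(K) = -2 + 2*K (d(K) = 2*(K - 1*1) = 2*(K - 1) = 2*(-1 + K) = -2 + 2*K)
w(N) = -2 + 2*N
g = 11 (g = (-1 + 8) + (-2 + 2*3) = 7 + (-2 + 6) = 7 + 4 = 11)
-23*g*(-31) = -23*11*(-31) = -253*(-31) = 7843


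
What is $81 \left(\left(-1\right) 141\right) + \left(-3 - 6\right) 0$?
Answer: $-11421$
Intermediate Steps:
$81 \left(\left(-1\right) 141\right) + \left(-3 - 6\right) 0 = 81 \left(-141\right) + \left(-3 - 6\right) 0 = -11421 - 0 = -11421 + 0 = -11421$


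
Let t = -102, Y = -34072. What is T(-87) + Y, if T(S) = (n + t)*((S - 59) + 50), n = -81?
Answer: -16504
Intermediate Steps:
T(S) = 1647 - 183*S (T(S) = (-81 - 102)*((S - 59) + 50) = -183*((-59 + S) + 50) = -183*(-9 + S) = 1647 - 183*S)
T(-87) + Y = (1647 - 183*(-87)) - 34072 = (1647 + 15921) - 34072 = 17568 - 34072 = -16504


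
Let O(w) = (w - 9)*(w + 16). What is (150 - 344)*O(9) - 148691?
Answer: -148691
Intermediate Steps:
O(w) = (-9 + w)*(16 + w)
(150 - 344)*O(9) - 148691 = (150 - 344)*(-144 + 9² + 7*9) - 148691 = -194*(-144 + 81 + 63) - 148691 = -194*0 - 148691 = 0 - 148691 = -148691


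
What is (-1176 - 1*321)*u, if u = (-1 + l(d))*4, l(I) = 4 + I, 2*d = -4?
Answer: -5988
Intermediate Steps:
d = -2 (d = (½)*(-4) = -2)
u = 4 (u = (-1 + (4 - 2))*4 = (-1 + 2)*4 = 1*4 = 4)
(-1176 - 1*321)*u = (-1176 - 1*321)*4 = (-1176 - 321)*4 = -1497*4 = -5988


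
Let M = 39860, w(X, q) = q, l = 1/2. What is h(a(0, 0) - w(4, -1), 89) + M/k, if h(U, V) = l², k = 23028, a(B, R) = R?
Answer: 45617/23028 ≈ 1.9809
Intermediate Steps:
l = ½ ≈ 0.50000
h(U, V) = ¼ (h(U, V) = (½)² = ¼)
h(a(0, 0) - w(4, -1), 89) + M/k = ¼ + 39860/23028 = ¼ + 39860*(1/23028) = ¼ + 9965/5757 = 45617/23028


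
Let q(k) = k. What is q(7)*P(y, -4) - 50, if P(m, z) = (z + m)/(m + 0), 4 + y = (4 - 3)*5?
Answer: -71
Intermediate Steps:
y = 1 (y = -4 + (4 - 3)*5 = -4 + 1*5 = -4 + 5 = 1)
P(m, z) = (m + z)/m
q(7)*P(y, -4) - 50 = 7*((1 - 4)/1) - 50 = 7*(1*(-3)) - 50 = 7*(-3) - 50 = -21 - 50 = -71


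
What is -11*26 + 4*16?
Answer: -222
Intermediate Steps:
-11*26 + 4*16 = -286 + 64 = -222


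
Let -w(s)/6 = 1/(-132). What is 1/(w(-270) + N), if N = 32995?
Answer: 22/725891 ≈ 3.0308e-5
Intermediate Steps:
w(s) = 1/22 (w(s) = -6/(-132) = -6*(-1/132) = 1/22)
1/(w(-270) + N) = 1/(1/22 + 32995) = 1/(725891/22) = 22/725891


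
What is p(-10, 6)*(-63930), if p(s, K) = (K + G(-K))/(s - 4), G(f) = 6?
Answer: 383580/7 ≈ 54797.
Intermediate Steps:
p(s, K) = (6 + K)/(-4 + s) (p(s, K) = (K + 6)/(s - 4) = (6 + K)/(-4 + s))
p(-10, 6)*(-63930) = ((6 + 6)/(-4 - 10))*(-63930) = (12/(-14))*(-63930) = -1/14*12*(-63930) = -6/7*(-63930) = 383580/7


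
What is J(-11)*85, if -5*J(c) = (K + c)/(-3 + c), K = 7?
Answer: -34/7 ≈ -4.8571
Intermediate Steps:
J(c) = -(7 + c)/(5*(-3 + c))
J(-11)*85 = ((-7 - 1*(-11))/(5*(-3 - 11)))*85 = ((1/5)*(-7 + 11)/(-14))*85 = ((1/5)*(-1/14)*4)*85 = -2/35*85 = -34/7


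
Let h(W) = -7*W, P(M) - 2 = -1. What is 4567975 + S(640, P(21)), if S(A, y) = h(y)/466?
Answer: 2128676343/466 ≈ 4.5680e+6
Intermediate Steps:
P(M) = 1 (P(M) = 2 - 1 = 1)
S(A, y) = -7*y/466
4567975 + S(640, P(21)) = 4567975 - 7/466*1 = 4567975 - 7/466 = 2128676343/466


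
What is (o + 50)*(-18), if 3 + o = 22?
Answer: -1242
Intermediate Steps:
o = 19 (o = -3 + 22 = 19)
(o + 50)*(-18) = (19 + 50)*(-18) = 69*(-18) = -1242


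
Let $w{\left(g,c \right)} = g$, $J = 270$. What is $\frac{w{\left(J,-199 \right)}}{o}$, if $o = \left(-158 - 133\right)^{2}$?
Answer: $\frac{30}{9409} \approx 0.0031884$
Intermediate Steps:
$o = 84681$ ($o = \left(-291\right)^{2} = 84681$)
$\frac{w{\left(J,-199 \right)}}{o} = \frac{270}{84681} = 270 \cdot \frac{1}{84681} = \frac{30}{9409}$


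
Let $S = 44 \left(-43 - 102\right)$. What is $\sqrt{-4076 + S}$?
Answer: $2 i \sqrt{2614} \approx 102.25 i$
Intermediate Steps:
$S = -6380$ ($S = 44 \left(-145\right) = -6380$)
$\sqrt{-4076 + S} = \sqrt{-4076 - 6380} = \sqrt{-10456} = 2 i \sqrt{2614}$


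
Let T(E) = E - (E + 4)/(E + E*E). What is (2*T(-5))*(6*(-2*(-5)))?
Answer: -594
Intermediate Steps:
T(E) = E - (4 + E)/(E + E²)
(2*T(-5))*(6*(-2*(-5))) = (2*((-4 + (-5)² + (-5)³ - 1*(-5))/((-5)*(1 - 5))))*(6*(-2*(-5))) = (2*(-⅕*(-4 + 25 - 125 + 5)/(-4)))*(6*10) = (2*(-⅕*(-¼)*(-99)))*60 = (2*(-99/20))*60 = -99/10*60 = -594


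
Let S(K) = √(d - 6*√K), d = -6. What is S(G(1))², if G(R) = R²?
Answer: -12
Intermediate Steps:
S(K) = √(-6 - 6*√K)
S(G(1))² = (√(-6 - 6*√(1²)))² = (√(-6 - 6*√1))² = (√(-6 - 6*1))² = (√(-6 - 6))² = (√(-12))² = (2*I*√3)² = -12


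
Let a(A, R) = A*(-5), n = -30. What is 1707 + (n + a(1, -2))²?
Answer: 2932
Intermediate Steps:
a(A, R) = -5*A
1707 + (n + a(1, -2))² = 1707 + (-30 - 5*1)² = 1707 + (-30 - 5)² = 1707 + (-35)² = 1707 + 1225 = 2932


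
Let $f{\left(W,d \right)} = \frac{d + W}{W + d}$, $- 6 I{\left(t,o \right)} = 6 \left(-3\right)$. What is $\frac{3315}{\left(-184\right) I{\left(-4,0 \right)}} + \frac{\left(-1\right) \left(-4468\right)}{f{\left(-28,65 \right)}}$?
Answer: $\frac{821007}{184} \approx 4462.0$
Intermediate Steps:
$I{\left(t,o \right)} = 3$ ($I{\left(t,o \right)} = - \frac{6 \left(-3\right)}{6} = \left(- \frac{1}{6}\right) \left(-18\right) = 3$)
$f{\left(W,d \right)} = 1$ ($f{\left(W,d \right)} = \frac{W + d}{W + d} = 1$)
$\frac{3315}{\left(-184\right) I{\left(-4,0 \right)}} + \frac{\left(-1\right) \left(-4468\right)}{f{\left(-28,65 \right)}} = \frac{3315}{\left(-184\right) 3} + \frac{\left(-1\right) \left(-4468\right)}{1} = \frac{3315}{-552} + 4468 \cdot 1 = 3315 \left(- \frac{1}{552}\right) + 4468 = - \frac{1105}{184} + 4468 = \frac{821007}{184}$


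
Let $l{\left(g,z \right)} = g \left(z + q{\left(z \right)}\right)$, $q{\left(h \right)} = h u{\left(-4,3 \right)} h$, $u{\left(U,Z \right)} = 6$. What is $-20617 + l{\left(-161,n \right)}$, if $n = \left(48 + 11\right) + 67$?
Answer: $-15377119$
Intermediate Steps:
$q{\left(h \right)} = 6 h^{2}$ ($q{\left(h \right)} = h 6 h = 6 h h = 6 h^{2}$)
$n = 126$ ($n = 59 + 67 = 126$)
$l{\left(g,z \right)} = g \left(z + 6 z^{2}\right)$
$-20617 + l{\left(-161,n \right)} = -20617 - 20286 \left(1 + 6 \cdot 126\right) = -20617 - 20286 \left(1 + 756\right) = -20617 - 20286 \cdot 757 = -20617 - 15356502 = -15377119$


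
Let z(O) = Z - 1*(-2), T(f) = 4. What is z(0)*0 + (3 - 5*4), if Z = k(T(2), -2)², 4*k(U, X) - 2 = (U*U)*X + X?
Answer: -17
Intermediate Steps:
k(U, X) = ½ + X/4 + X*U²/4 (k(U, X) = ½ + ((U*U)*X + X)/4 = ½ + (U²*X + X)/4 = ½ + (X*U² + X)/4 = ½ + (X + X*U²)/4 = ½ + (X/4 + X*U²/4) = ½ + X/4 + X*U²/4)
Z = 64 (Z = (½ + (¼)*(-2) + (¼)*(-2)*4²)² = (½ - ½ + (¼)*(-2)*16)² = (½ - ½ - 8)² = (-8)² = 64)
z(O) = 66 (z(O) = 64 - 1*(-2) = 64 + 2 = 66)
z(0)*0 + (3 - 5*4) = 66*0 + (3 - 5*4) = 0 + (3 - 20) = 0 - 17 = -17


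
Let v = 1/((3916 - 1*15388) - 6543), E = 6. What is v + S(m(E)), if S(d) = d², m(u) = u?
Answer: 648539/18015 ≈ 36.000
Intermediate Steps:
v = -1/18015 (v = 1/((3916 - 15388) - 6543) = 1/(-11472 - 6543) = 1/(-18015) = -1/18015 ≈ -5.5509e-5)
v + S(m(E)) = -1/18015 + 6² = -1/18015 + 36 = 648539/18015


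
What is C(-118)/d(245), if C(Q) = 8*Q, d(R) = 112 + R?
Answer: -944/357 ≈ -2.6443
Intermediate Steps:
C(-118)/d(245) = (8*(-118))/(112 + 245) = -944/357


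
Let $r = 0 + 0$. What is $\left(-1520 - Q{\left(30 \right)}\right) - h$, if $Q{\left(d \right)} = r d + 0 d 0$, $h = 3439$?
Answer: $-4959$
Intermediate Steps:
$r = 0$
$Q{\left(d \right)} = 0$ ($Q{\left(d \right)} = 0 d + 0 d 0 = 0 + 0 \cdot 0 = 0 + 0 = 0$)
$\left(-1520 - Q{\left(30 \right)}\right) - h = \left(-1520 - 0\right) - 3439 = \left(-1520 + 0\right) - 3439 = -1520 - 3439 = -4959$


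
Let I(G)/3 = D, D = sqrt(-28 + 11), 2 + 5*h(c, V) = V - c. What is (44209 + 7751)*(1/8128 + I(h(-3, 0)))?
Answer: 6495/1016 + 155880*I*sqrt(17) ≈ 6.3927 + 6.4271e+5*I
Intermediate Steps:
h(c, V) = -2/5 - c/5 + V/5 (h(c, V) = -2/5 + (V - c)/5 = -2/5 + (-c/5 + V/5) = -2/5 - c/5 + V/5)
D = I*sqrt(17) (D = sqrt(-17) = I*sqrt(17) ≈ 4.1231*I)
I(G) = 3*I*sqrt(17) (I(G) = 3*(I*sqrt(17)) = 3*I*sqrt(17))
(44209 + 7751)*(1/8128 + I(h(-3, 0))) = (44209 + 7751)*(1/8128 + 3*I*sqrt(17)) = 51960*(1/8128 + 3*I*sqrt(17)) = 6495/1016 + 155880*I*sqrt(17)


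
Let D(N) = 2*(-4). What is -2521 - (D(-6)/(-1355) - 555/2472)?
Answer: -2814502837/1116520 ≈ -2520.8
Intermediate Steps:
D(N) = -8
-2521 - (D(-6)/(-1355) - 555/2472) = -2521 - (-8/(-1355) - 555/2472) = -2521 - (-8*(-1/1355) - 555*1/2472) = -2521 - (8/1355 - 185/824) = -2521 - 1*(-244083/1116520) = -2521 + 244083/1116520 = -2814502837/1116520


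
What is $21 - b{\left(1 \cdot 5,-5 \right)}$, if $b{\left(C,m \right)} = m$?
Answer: $26$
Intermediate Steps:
$21 - b{\left(1 \cdot 5,-5 \right)} = 21 - -5 = 21 + 5 = 26$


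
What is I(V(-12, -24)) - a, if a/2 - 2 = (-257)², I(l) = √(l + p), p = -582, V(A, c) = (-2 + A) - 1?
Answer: -132102 + I*√597 ≈ -1.321e+5 + 24.434*I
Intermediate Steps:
V(A, c) = -3 + A
I(l) = √(-582 + l) (I(l) = √(l - 582) = √(-582 + l))
a = 132102 (a = 4 + 2*(-257)² = 4 + 2*66049 = 4 + 132098 = 132102)
I(V(-12, -24)) - a = √(-582 + (-3 - 12)) - 1*132102 = √(-582 - 15) - 132102 = √(-597) - 132102 = I*√597 - 132102 = -132102 + I*√597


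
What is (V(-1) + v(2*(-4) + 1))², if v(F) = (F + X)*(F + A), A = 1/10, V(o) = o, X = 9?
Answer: 5476/25 ≈ 219.04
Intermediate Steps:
A = ⅒ ≈ 0.10000
v(F) = (9 + F)*(⅒ + F) (v(F) = (F + 9)*(F + ⅒) = (9 + F)*(⅒ + F))
(V(-1) + v(2*(-4) + 1))² = (-1 + (9/10 + (2*(-4) + 1)² + 91*(2*(-4) + 1)/10))² = (-1 + (9/10 + (-8 + 1)² + 91*(-8 + 1)/10))² = (-1 + (9/10 + (-7)² + (91/10)*(-7)))² = (-1 + (9/10 + 49 - 637/10))² = (-1 - 69/5)² = (-74/5)² = 5476/25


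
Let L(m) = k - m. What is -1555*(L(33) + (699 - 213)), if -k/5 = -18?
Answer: -844365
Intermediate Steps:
k = 90 (k = -5*(-18) = 90)
L(m) = 90 - m
-1555*(L(33) + (699 - 213)) = -1555*((90 - 1*33) + (699 - 213)) = -1555*((90 - 33) + 486) = -1555*(57 + 486) = -1555*543 = -844365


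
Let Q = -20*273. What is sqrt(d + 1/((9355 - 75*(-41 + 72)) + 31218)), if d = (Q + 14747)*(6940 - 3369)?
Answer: sqrt(12128937713206314)/19124 ≈ 5758.8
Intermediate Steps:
Q = -5460
d = 33163877 (d = (-5460 + 14747)*(6940 - 3369) = 9287*3571 = 33163877)
sqrt(d + 1/((9355 - 75*(-41 + 72)) + 31218)) = sqrt(33163877 + 1/((9355 - 75*(-41 + 72)) + 31218)) = sqrt(33163877 + 1/((9355 - 75*31) + 31218)) = sqrt(33163877 + 1/((9355 - 1*2325) + 31218)) = sqrt(33163877 + 1/((9355 - 2325) + 31218)) = sqrt(33163877 + 1/(7030 + 31218)) = sqrt(33163877 + 1/38248) = sqrt(1268451967497/38248) = sqrt(12128937713206314)/19124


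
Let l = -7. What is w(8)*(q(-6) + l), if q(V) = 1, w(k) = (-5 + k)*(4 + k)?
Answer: -216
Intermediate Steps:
w(8)*(q(-6) + l) = (-20 + 8² - 1*8)*(1 - 7) = (-20 + 64 - 8)*(-6) = 36*(-6) = -216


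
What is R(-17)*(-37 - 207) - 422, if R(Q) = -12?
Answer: 2506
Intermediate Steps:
R(-17)*(-37 - 207) - 422 = -12*(-37 - 207) - 422 = -12*(-244) - 422 = 2928 - 422 = 2506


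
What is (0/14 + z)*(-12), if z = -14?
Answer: 168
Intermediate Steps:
(0/14 + z)*(-12) = (0/14 - 14)*(-12) = (0*(1/14) - 14)*(-12) = (0 - 14)*(-12) = -14*(-12) = 168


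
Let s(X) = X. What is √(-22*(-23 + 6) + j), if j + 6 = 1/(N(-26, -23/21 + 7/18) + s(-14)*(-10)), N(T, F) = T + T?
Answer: √712470/44 ≈ 19.184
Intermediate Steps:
N(T, F) = 2*T
j = -527/88 (j = -6 + 1/(2*(-26) - 14*(-10)) = -6 + 1/(-52 + 140) = -6 + 1/88 = -527/88 ≈ -5.9886)
√(-22*(-23 + 6) + j) = √(-22*(-23 + 6) - 527/88) = √(-22*(-17) - 527/88) = √(374 - 527/88) = √(32385/88) = √712470/44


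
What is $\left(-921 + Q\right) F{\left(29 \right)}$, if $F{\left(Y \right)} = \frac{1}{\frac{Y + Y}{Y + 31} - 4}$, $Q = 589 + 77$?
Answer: $\frac{7650}{91} \approx 84.066$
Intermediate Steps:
$Q = 666$
$F{\left(Y \right)} = \frac{1}{-4 + \frac{2 Y}{31 + Y}}$ ($F{\left(Y \right)} = \frac{1}{\frac{2 Y}{31 + Y} - 4} = \frac{1}{-4 + \frac{2 Y}{31 + Y}}$)
$\left(-921 + Q\right) F{\left(29 \right)} = \left(-921 + 666\right) \frac{-31 - 29}{2 \left(62 + 29\right)} = - 255 \frac{-31 - 29}{2 \cdot 91} = - 255 \cdot \frac{1}{2} \cdot \frac{1}{91} \left(-60\right) = \left(-255\right) \left(- \frac{30}{91}\right) = \frac{7650}{91}$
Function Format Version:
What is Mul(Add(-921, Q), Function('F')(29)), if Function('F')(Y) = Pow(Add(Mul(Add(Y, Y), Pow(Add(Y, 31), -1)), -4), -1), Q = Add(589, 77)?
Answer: Rational(7650, 91) ≈ 84.066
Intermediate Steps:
Q = 666
Function('F')(Y) = Pow(Add(-4, Mul(2, Y, Pow(Add(31, Y), -1))), -1) (Function('F')(Y) = Pow(Add(Mul(Mul(2, Y), Pow(Add(31, Y), -1)), -4), -1) = Pow(Add(Mul(2, Y, Pow(Add(31, Y), -1)), -4), -1) = Pow(Add(-4, Mul(2, Y, Pow(Add(31, Y), -1))), -1))
Mul(Add(-921, Q), Function('F')(29)) = Mul(Add(-921, 666), Mul(Rational(1, 2), Pow(Add(62, 29), -1), Add(-31, Mul(-1, 29)))) = Mul(-255, Mul(Rational(1, 2), Pow(91, -1), Add(-31, -29))) = Mul(-255, Mul(Rational(1, 2), Rational(1, 91), -60)) = Mul(-255, Rational(-30, 91)) = Rational(7650, 91)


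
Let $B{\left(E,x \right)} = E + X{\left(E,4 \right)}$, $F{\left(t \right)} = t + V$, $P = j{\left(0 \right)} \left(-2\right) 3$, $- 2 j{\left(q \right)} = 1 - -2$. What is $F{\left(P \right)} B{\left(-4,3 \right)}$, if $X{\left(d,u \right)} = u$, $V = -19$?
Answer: $0$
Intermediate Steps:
$j{\left(q \right)} = - \frac{3}{2}$ ($j{\left(q \right)} = - \frac{1 - -2}{2} = - \frac{1 + 2}{2} = \left(- \frac{1}{2}\right) 3 = - \frac{3}{2}$)
$P = 9$ ($P = \left(- \frac{3}{2}\right) \left(-2\right) 3 = 3 \cdot 3 = 9$)
$F{\left(t \right)} = -19 + t$ ($F{\left(t \right)} = t - 19 = -19 + t$)
$B{\left(E,x \right)} = 4 + E$ ($B{\left(E,x \right)} = E + 4 = 4 + E$)
$F{\left(P \right)} B{\left(-4,3 \right)} = \left(-19 + 9\right) \left(4 - 4\right) = \left(-10\right) 0 = 0$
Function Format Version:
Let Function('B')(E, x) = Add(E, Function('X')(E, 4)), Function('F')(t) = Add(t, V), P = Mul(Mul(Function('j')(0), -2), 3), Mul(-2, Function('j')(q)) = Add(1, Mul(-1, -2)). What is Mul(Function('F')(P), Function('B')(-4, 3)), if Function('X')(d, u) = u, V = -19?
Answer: 0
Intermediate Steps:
Function('j')(q) = Rational(-3, 2) (Function('j')(q) = Mul(Rational(-1, 2), Add(1, Mul(-1, -2))) = Mul(Rational(-1, 2), Add(1, 2)) = Mul(Rational(-1, 2), 3) = Rational(-3, 2))
P = 9 (P = Mul(Mul(Rational(-3, 2), -2), 3) = Mul(3, 3) = 9)
Function('F')(t) = Add(-19, t) (Function('F')(t) = Add(t, -19) = Add(-19, t))
Function('B')(E, x) = Add(4, E) (Function('B')(E, x) = Add(E, 4) = Add(4, E))
Mul(Function('F')(P), Function('B')(-4, 3)) = Mul(Add(-19, 9), Add(4, -4)) = Mul(-10, 0) = 0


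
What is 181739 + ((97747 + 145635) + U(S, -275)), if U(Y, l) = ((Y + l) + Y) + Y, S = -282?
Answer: 424000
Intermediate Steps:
U(Y, l) = l + 3*Y (U(Y, l) = (l + 2*Y) + Y = l + 3*Y)
181739 + ((97747 + 145635) + U(S, -275)) = 181739 + ((97747 + 145635) + (-275 + 3*(-282))) = 181739 + (243382 + (-275 - 846)) = 181739 + (243382 - 1121) = 181739 + 242261 = 424000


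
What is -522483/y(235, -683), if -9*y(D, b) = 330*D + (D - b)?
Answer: 120573/2012 ≈ 59.927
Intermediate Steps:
y(D, b) = -331*D/9 + b/9 (y(D, b) = -(330*D + (D - b))/9 = -(-b + 331*D)/9 = -331*D/9 + b/9)
-522483/y(235, -683) = -522483/(-331/9*235 + (⅑)*(-683)) = -522483/(-77785/9 - 683/9) = -522483/(-26156/3) = -522483*(-3/26156) = 120573/2012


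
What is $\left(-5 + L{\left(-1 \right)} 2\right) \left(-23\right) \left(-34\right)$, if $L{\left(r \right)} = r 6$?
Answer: $-13294$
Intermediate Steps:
$L{\left(r \right)} = 6 r$
$\left(-5 + L{\left(-1 \right)} 2\right) \left(-23\right) \left(-34\right) = \left(-5 + 6 \left(-1\right) 2\right) \left(-23\right) \left(-34\right) = \left(-5 - 12\right) \left(-23\right) \left(-34\right) = \left(-17\right) \left(-23\right) \left(-34\right) = 391 \left(-34\right) = -13294$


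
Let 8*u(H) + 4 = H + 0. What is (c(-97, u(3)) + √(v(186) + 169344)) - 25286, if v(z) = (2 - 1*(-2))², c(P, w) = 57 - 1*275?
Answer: -25504 + 4*√10585 ≈ -25092.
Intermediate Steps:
u(H) = -½ + H/8 (u(H) = -½ + (H + 0)/8 = -½ + H/8)
c(P, w) = -218 (c(P, w) = 57 - 275 = -218)
v(z) = 16 (v(z) = (2 + 2)² = 4² = 16)
(c(-97, u(3)) + √(v(186) + 169344)) - 25286 = (-218 + √(16 + 169344)) - 25286 = (-218 + √169360) - 25286 = (-218 + 4*√10585) - 25286 = -25504 + 4*√10585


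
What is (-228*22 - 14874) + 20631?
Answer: 741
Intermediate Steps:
(-228*22 - 14874) + 20631 = (-5016 - 14874) + 20631 = -19890 + 20631 = 741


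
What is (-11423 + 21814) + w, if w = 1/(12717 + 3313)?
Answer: 166567731/16030 ≈ 10391.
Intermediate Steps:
w = 1/16030 ≈ 6.2383e-5
(-11423 + 21814) + w = (-11423 + 21814) + 1/16030 = 10391 + 1/16030 = 166567731/16030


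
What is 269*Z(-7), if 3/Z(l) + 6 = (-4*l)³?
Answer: 807/21946 ≈ 0.036772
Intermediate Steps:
Z(l) = 3/(-6 - 64*l³) (Z(l) = 3/(-6 + (-4*l)³) = 3/(-6 - 64*l³))
269*Z(-7) = 269*(-3/(6 + 64*(-7)³)) = 269*(-3/(6 + 64*(-343))) = 269*(-3/(6 - 21952)) = 269*(-3/(-21946)) = 269*(-3*(-1/21946)) = 269*(3/21946) = 807/21946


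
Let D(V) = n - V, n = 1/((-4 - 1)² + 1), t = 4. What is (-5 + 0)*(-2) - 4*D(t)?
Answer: 336/13 ≈ 25.846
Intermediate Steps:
n = 1/26 (n = 1/((-5)² + 1) = 1/(25 + 1) = 1/26 ≈ 0.038462)
D(V) = 1/26 - V
(-5 + 0)*(-2) - 4*D(t) = (-5 + 0)*(-2) - 4*(1/26 - 1*4) = -5*(-2) - 4*(1/26 - 4) = 10 - 4*(-103/26) = 10 + 206/13 = 336/13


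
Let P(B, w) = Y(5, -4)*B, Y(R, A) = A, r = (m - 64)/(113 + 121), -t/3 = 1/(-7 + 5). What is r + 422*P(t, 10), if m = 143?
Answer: -592409/234 ≈ -2531.7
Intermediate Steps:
t = 3/2 (t = -3/(-7 + 5) = -3/(-2) = -3*(-½) = 3/2 ≈ 1.5000)
r = 79/234 (r = (143 - 64)/(113 + 121) = 79/234 ≈ 0.33761)
P(B, w) = -4*B
r + 422*P(t, 10) = 79/234 + 422*(-4*3/2) = 79/234 + 422*(-6) = 79/234 - 2532 = -592409/234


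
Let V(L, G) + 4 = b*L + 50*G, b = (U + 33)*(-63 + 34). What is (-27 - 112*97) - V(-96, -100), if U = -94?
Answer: 163937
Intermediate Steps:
b = 1769 (b = (-94 + 33)*(-63 + 34) = -61*(-29) = 1769)
V(L, G) = -4 + 50*G + 1769*L (V(L, G) = -4 + (1769*L + 50*G) = -4 + (50*G + 1769*L) = -4 + 50*G + 1769*L)
(-27 - 112*97) - V(-96, -100) = (-27 - 112*97) - (-4 + 50*(-100) + 1769*(-96)) = (-27 - 10864) - (-4 - 5000 - 169824) = -10891 - 1*(-174828) = -10891 + 174828 = 163937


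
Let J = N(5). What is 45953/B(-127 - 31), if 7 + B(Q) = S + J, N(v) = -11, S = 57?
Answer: 45953/39 ≈ 1178.3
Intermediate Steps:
J = -11
B(Q) = 39 (B(Q) = -7 + (57 - 11) = -7 + 46 = 39)
45953/B(-127 - 31) = 45953/39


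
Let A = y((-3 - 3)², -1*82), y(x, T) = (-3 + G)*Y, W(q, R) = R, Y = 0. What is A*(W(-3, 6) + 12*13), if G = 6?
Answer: 0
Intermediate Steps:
y(x, T) = 0 (y(x, T) = (-3 + 6)*0 = 3*0 = 0)
A = 0
A*(W(-3, 6) + 12*13) = 0*(6 + 12*13) = 0*(6 + 156) = 0*162 = 0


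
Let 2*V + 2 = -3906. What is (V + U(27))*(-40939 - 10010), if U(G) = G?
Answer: 98178723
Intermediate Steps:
V = -1954 (V = -1 + (½)*(-3906) = -1 - 1953 = -1954)
(V + U(27))*(-40939 - 10010) = (-1954 + 27)*(-40939 - 10010) = -1927*(-50949) = 98178723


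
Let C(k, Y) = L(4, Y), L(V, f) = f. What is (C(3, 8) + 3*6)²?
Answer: 676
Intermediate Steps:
C(k, Y) = Y
(C(3, 8) + 3*6)² = (8 + 3*6)² = (8 + 18)² = 26² = 676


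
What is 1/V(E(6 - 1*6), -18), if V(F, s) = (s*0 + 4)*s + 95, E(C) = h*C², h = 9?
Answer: 1/23 ≈ 0.043478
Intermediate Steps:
E(C) = 9*C²
V(F, s) = 95 + 4*s (V(F, s) = (0 + 4)*s + 95 = 4*s + 95 = 95 + 4*s)
1/V(E(6 - 1*6), -18) = 1/(95 + 4*(-18)) = 1/(95 - 72) = 1/23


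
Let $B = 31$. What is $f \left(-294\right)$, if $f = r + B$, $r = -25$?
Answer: $-1764$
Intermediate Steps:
$f = 6$ ($f = -25 + 31 = 6$)
$f \left(-294\right) = 6 \left(-294\right) = -1764$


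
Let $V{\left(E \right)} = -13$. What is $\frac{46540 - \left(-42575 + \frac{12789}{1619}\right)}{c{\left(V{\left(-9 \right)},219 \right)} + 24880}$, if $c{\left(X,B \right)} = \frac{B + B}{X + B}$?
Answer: $\frac{14859232788}{4149268721} \approx 3.5812$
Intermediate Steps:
$c{\left(X,B \right)} = \frac{2 B}{B + X}$
$\frac{46540 - \left(-42575 + \frac{12789}{1619}\right)}{c{\left(V{\left(-9 \right)},219 \right)} + 24880} = \frac{46540 - \left(-42575 + \frac{12789}{1619}\right)}{2 \cdot 219 \frac{1}{219 - 13} + 24880} = \frac{46540 - \left(\frac{12789}{1619} + \frac{1703}{- \frac{1}{25}}\right)}{2 \cdot 219 \cdot \frac{1}{206} + 24880} = \frac{46540 - - \frac{68916136}{1619}}{2 \cdot 219 \cdot \frac{1}{206} + 24880} = \frac{46540 + \left(42575 - \frac{12789}{1619}\right)}{\frac{219}{103} + 24880} = \frac{46540 + \frac{68916136}{1619}}{\frac{2562859}{103}} = \frac{144264396}{1619} \cdot \frac{103}{2562859} = \frac{14859232788}{4149268721}$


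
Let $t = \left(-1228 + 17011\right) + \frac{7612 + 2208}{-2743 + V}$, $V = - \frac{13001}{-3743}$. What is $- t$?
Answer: $- \frac{40450720831}{2563512} \approx -15779.0$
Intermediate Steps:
$V = \frac{13001}{3743}$ ($V = \left(-13001\right) \left(- \frac{1}{3743}\right) = \frac{13001}{3743} \approx 3.4734$)
$t = \frac{40450720831}{2563512}$ ($t = \left(-1228 + 17011\right) + \frac{7612 + 2208}{-2743 + \frac{13001}{3743}} = 15783 + \frac{9820}{- \frac{10254048}{3743}} = 15783 + 9820 \left(- \frac{3743}{10254048}\right) = 15783 - \frac{9189065}{2563512} = \frac{40450720831}{2563512} \approx 15779.0$)
$- t = \left(-1\right) \frac{40450720831}{2563512} = - \frac{40450720831}{2563512}$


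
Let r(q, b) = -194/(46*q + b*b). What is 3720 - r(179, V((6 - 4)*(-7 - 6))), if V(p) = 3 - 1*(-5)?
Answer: 15434377/4149 ≈ 3720.0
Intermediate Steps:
V(p) = 8 (V(p) = 3 + 5 = 8)
r(q, b) = -194/(b² + 46*q) (r(q, b) = -194/(46*q + b²) = -194/(b² + 46*q))
3720 - r(179, V((6 - 4)*(-7 - 6))) = 3720 - (-194)/(8² + 46*179) = 3720 - (-194)/(64 + 8234) = 3720 - (-194)/8298 = 3720 - 1*(-97/4149) = 3720 + 97/4149 = 15434377/4149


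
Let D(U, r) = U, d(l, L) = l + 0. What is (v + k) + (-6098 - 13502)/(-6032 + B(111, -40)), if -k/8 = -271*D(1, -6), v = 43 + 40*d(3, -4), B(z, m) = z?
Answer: 13821451/5921 ≈ 2334.3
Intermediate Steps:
d(l, L) = l
v = 163 (v = 43 + 40*3 = 43 + 120 = 163)
k = 2168 (k = -(-2168) = -8*(-271) = 2168)
(v + k) + (-6098 - 13502)/(-6032 + B(111, -40)) = (163 + 2168) + (-6098 - 13502)/(-6032 + 111) = 2331 - 19600/(-5921) = 2331 - 19600*(-1/5921) = 2331 + 19600/5921 = 13821451/5921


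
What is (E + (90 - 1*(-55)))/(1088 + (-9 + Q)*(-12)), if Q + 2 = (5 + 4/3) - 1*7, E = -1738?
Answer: -1593/1228 ≈ -1.2972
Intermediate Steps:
Q = -8/3 (Q = -2 + ((5 + 4/3) - 1*7) = -2 + ((5 + 4*(1/3)) - 7) = -2 + ((5 + 4/3) - 7) = -2 + (19/3 - 7) = -2 - 2/3 = -8/3 ≈ -2.6667)
(E + (90 - 1*(-55)))/(1088 + (-9 + Q)*(-12)) = (-1738 + (90 - 1*(-55)))/(1088 + (-9 - 8/3)*(-12)) = (-1738 + (90 + 55))/(1088 - 35/3*(-12)) = (-1738 + 145)/(1088 + 140) = -1593/1228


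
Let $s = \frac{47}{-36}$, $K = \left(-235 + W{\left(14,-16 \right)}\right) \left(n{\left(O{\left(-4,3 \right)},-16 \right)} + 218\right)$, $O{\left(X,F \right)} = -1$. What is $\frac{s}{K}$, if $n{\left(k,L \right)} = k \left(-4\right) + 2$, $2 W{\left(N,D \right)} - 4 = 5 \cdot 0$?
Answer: $\frac{47}{1878912} \approx 2.5014 \cdot 10^{-5}$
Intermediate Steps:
$W{\left(N,D \right)} = 2$ ($W{\left(N,D \right)} = 2 + \frac{5 \cdot 0}{2} = 2 + \frac{1}{2} \cdot 0 = 2 + 0 = 2$)
$n{\left(k,L \right)} = 2 - 4 k$ ($n{\left(k,L \right)} = - 4 k + 2 = 2 - 4 k$)
$K = -52192$ ($K = \left(-235 + 2\right) \left(\left(2 - -4\right) + 218\right) = - 233 \left(\left(2 + 4\right) + 218\right) = - 233 \left(6 + 218\right) = \left(-233\right) 224 = -52192$)
$s = - \frac{47}{36}$ ($s = 47 \left(- \frac{1}{36}\right) = - \frac{47}{36} \approx -1.3056$)
$\frac{s}{K} = - \frac{47}{36 \left(-52192\right)} = \left(- \frac{47}{36}\right) \left(- \frac{1}{52192}\right) = \frac{47}{1878912}$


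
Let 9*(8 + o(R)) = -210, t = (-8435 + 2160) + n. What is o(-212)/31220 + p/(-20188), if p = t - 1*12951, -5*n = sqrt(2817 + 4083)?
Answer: 16060799/16882215 + sqrt(69)/10094 ≈ 0.95217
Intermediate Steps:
n = -2*sqrt(69) (n = -sqrt(2817 + 4083)/5 = -2*sqrt(69) ≈ -16.613)
t = -6275 - 2*sqrt(69) (t = (-8435 + 2160) - 2*sqrt(69) = -6275 - 2*sqrt(69) ≈ -6291.6)
o(R) = -94/3 (o(R) = -8 + (1/9)*(-210) = -8 - 70/3 = -94/3)
p = -19226 - 2*sqrt(69) (p = (-6275 - 2*sqrt(69)) - 1*12951 = (-6275 - 2*sqrt(69)) - 12951 = -19226 - 2*sqrt(69) ≈ -19243.)
o(-212)/31220 + p/(-20188) = -94/3/31220 + (-19226 - 2*sqrt(69))/(-20188) = -94/3*1/31220 + (-19226 - 2*sqrt(69))*(-1/20188) = -47/46830 + (9613/10094 + sqrt(69)/10094) = 16060799/16882215 + sqrt(69)/10094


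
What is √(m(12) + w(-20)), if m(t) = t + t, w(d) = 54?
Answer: √78 ≈ 8.8318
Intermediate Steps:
m(t) = 2*t
√(m(12) + w(-20)) = √(2*12 + 54) = √(24 + 54) = √78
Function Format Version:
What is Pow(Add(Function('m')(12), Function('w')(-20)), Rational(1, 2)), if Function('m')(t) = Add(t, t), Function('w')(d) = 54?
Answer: Pow(78, Rational(1, 2)) ≈ 8.8318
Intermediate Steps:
Function('m')(t) = Mul(2, t)
Pow(Add(Function('m')(12), Function('w')(-20)), Rational(1, 2)) = Pow(Add(Mul(2, 12), 54), Rational(1, 2)) = Pow(Add(24, 54), Rational(1, 2)) = Pow(78, Rational(1, 2))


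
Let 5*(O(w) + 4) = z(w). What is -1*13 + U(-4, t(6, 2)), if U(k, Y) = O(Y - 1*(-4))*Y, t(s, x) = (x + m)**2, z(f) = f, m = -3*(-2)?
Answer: 3007/5 ≈ 601.40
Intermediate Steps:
m = 6
O(w) = -4 + w/5
t(s, x) = (6 + x)**2 (t(s, x) = (x + 6)**2 = (6 + x)**2)
U(k, Y) = Y*(-16/5 + Y/5) (U(k, Y) = (-4 + (Y - 1*(-4))/5)*Y = (-4 + (Y + 4)/5)*Y = (-4 + (4 + Y)/5)*Y = (-4 + (4/5 + Y/5))*Y = (-16/5 + Y/5)*Y = Y*(-16/5 + Y/5))
-1*13 + U(-4, t(6, 2)) = -1*13 + (6 + 2)**2*(-16 + (6 + 2)**2)/5 = -13 + (1/5)*8**2*(-16 + 8**2) = -13 + (1/5)*64*(-16 + 64) = -13 + (1/5)*64*48 = -13 + 3072/5 = 3007/5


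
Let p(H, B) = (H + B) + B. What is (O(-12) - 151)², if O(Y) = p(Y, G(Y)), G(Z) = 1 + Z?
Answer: 34225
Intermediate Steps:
p(H, B) = H + 2*B (p(H, B) = (B + H) + B = H + 2*B)
O(Y) = 2 + 3*Y (O(Y) = Y + 2*(1 + Y) = Y + (2 + 2*Y) = 2 + 3*Y)
(O(-12) - 151)² = ((2 + 3*(-12)) - 151)² = ((2 - 36) - 151)² = (-34 - 151)² = (-185)² = 34225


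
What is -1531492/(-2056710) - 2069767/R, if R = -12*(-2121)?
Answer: -100426927433/1246366260 ≈ -80.576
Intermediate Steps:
R = 25452
-1531492/(-2056710) - 2069767/R = -1531492/(-2056710) - 2069767/25452 = -1531492*(-1/2056710) - 2069767*1/25452 = 765746/1028355 - 295681/3636 = -100426927433/1246366260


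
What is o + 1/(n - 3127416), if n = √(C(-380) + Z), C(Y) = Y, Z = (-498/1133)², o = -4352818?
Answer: -6831430415206183060179853/1569427073497141675 - 1133*I*√121888454/6277708293988566700 ≈ -4.3528e+6 - 1.9926e-12*I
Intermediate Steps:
Z = 248004/1283689 (Z = (-498*1/1133)² = (-498/1133)² = 248004/1283689 ≈ 0.19320)
n = 2*I*√121888454/1133 (n = √(-380 + 248004/1283689) = √(-487553816/1283689) = 2*I*√121888454/1133 ≈ 19.489*I)
o + 1/(n - 3127416) = -4352818 + 1/(2*I*√121888454/1133 - 3127416) = -4352818 + 1/(-3127416 + 2*I*√121888454/1133)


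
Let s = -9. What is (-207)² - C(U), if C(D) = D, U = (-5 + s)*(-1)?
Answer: 42835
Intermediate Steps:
U = 14 (U = (-5 - 9)*(-1) = -14*(-1) = 14)
(-207)² - C(U) = (-207)² - 1*14 = 42849 - 14 = 42835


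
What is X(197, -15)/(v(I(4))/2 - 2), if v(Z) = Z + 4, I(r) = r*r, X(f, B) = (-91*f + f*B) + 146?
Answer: -2592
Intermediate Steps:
X(f, B) = 146 - 91*f + B*f (X(f, B) = (-91*f + B*f) + 146 = 146 - 91*f + B*f)
I(r) = r²
v(Z) = 4 + Z
X(197, -15)/(v(I(4))/2 - 2) = (146 - 91*197 - 15*197)/((4 + 4²)/2 - 2) = (146 - 17927 - 2955)/((4 + 16)*(½) - 2) = -20736/(20*(½) - 2) = -20736/(10 - 2) = -20736/8 = -20736*⅛ = -2592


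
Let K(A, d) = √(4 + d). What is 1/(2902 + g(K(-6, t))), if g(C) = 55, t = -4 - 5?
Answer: 1/2957 ≈ 0.00033818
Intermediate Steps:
t = -9
1/(2902 + g(K(-6, t))) = 1/(2902 + 55) = 1/2957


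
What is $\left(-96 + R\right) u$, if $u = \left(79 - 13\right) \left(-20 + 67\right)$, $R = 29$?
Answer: $-207834$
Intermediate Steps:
$u = 3102$ ($u = 66 \cdot 47 = 3102$)
$\left(-96 + R\right) u = \left(-96 + 29\right) 3102 = \left(-67\right) 3102 = -207834$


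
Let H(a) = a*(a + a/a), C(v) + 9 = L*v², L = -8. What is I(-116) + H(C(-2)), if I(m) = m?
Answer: 1524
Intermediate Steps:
C(v) = -9 - 8*v²
H(a) = a*(1 + a) (H(a) = a*(a + 1) = a*(1 + a))
I(-116) + H(C(-2)) = -116 + (-9 - 8*(-2)²)*(1 + (-9 - 8*(-2)²)) = -116 + (-9 - 8*4)*(1 + (-9 - 8*4)) = -116 + (-9 - 32)*(1 + (-9 - 32)) = -116 - 41*(1 - 41) = -116 - 41*(-40) = -116 + 1640 = 1524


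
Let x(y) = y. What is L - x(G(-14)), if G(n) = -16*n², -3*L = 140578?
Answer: -131170/3 ≈ -43723.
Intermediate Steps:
L = -140578/3 (L = -⅓*140578 = -140578/3 ≈ -46859.)
L - x(G(-14)) = -140578/3 - (-16)*(-14)² = -140578/3 - (-16)*196 = -140578/3 - 1*(-3136) = -140578/3 + 3136 = -131170/3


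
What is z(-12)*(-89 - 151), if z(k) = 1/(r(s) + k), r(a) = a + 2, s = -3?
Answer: 240/13 ≈ 18.462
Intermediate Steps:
r(a) = 2 + a
z(k) = 1/(-1 + k) (z(k) = 1/((2 - 3) + k) = 1/(-1 + k))
z(-12)*(-89 - 151) = (-89 - 151)/(-1 - 12) = -240/(-13) = -1/13*(-240) = 240/13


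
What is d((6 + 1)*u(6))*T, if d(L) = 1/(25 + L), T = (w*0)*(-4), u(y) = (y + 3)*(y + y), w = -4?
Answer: 0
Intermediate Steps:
u(y) = 2*y*(3 + y) (u(y) = (3 + y)*(2*y) = 2*y*(3 + y))
T = 0 (T = -4*0*(-4) = 0*(-4) = 0)
d((6 + 1)*u(6))*T = 0/(25 + (6 + 1)*(2*6*(3 + 6))) = 0/(25 + 7*(2*6*9)) = 0/(25 + 7*108) = 0/(25 + 756) = 0/781 = (1/781)*0 = 0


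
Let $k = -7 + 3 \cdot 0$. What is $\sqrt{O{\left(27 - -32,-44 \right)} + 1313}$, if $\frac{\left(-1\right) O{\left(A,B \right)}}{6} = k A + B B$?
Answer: $5 i \sqrt{313} \approx 88.459 i$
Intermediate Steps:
$k = -7$ ($k = -7 + 0 = -7$)
$O{\left(A,B \right)} = - 6 B^{2} + 42 A$ ($O{\left(A,B \right)} = - 6 \left(- 7 A + B B\right) = - 6 \left(- 7 A + B^{2}\right) = - 6 \left(B^{2} - 7 A\right) = - 6 B^{2} + 42 A$)
$\sqrt{O{\left(27 - -32,-44 \right)} + 1313} = \sqrt{\left(- 6 \left(-44\right)^{2} + 42 \left(27 - -32\right)\right) + 1313} = \sqrt{\left(\left(-6\right) 1936 + 42 \left(27 + 32\right)\right) + 1313} = \sqrt{\left(-11616 + 42 \cdot 59\right) + 1313} = \sqrt{\left(-11616 + 2478\right) + 1313} = \sqrt{-9138 + 1313} = \sqrt{-7825} = 5 i \sqrt{313}$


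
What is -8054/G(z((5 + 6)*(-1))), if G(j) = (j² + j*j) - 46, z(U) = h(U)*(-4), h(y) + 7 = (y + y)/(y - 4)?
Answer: -906075/105049 ≈ -8.6253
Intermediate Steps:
h(y) = -7 + 2*y/(-4 + y) (h(y) = -7 + (y + y)/(y - 4) = -7 + (2*y)/(-4 + y) = -7 + 2*y/(-4 + y))
z(U) = -4*(28 - 5*U)/(-4 + U) (z(U) = ((28 - 5*U)/(-4 + U))*(-4) = -4*(28 - 5*U)/(-4 + U))
G(j) = -46 + 2*j² (G(j) = (j² + j²) - 46 = 2*j² - 46 = -46 + 2*j²)
-8054/G(z((5 + 6)*(-1))) = -8054/(-46 + 2*(4*(-28 + 5*((5 + 6)*(-1)))/(-4 + (5 + 6)*(-1)))²) = -8054/(-46 + 2*(4*(-28 + 5*(11*(-1)))/(-4 + 11*(-1)))²) = -8054/(-46 + 2*(4*(-28 + 5*(-11))/(-4 - 11))²) = -8054/(-46 + 2*(4*(-28 - 55)/(-15))²) = -8054/(-46 + 2*(4*(-1/15)*(-83))²) = -8054/(-46 + 2*(332/15)²) = -8054/(-46 + 2*(110224/225)) = -8054/(-46 + 220448/225) = -8054/210098/225 = -8054*225/210098 = -906075/105049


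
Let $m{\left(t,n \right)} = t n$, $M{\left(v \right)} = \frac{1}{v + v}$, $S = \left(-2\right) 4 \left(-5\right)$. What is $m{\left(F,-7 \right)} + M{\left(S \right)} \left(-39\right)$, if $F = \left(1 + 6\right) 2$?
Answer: $- \frac{7879}{80} \approx -98.488$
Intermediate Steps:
$S = 40$ ($S = \left(-8\right) \left(-5\right) = 40$)
$M{\left(v \right)} = \frac{1}{2 v}$
$F = 14$ ($F = 7 \cdot 2 = 14$)
$m{\left(t,n \right)} = n t$
$m{\left(F,-7 \right)} + M{\left(S \right)} \left(-39\right) = \left(-7\right) 14 + \frac{1}{2 \cdot 40} \left(-39\right) = -98 + \frac{1}{2} \cdot \frac{1}{40} \left(-39\right) = -98 + \frac{1}{80} \left(-39\right) = -98 - \frac{39}{80} = - \frac{7879}{80}$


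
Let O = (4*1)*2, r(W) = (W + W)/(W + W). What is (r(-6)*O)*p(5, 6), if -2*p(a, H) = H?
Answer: -24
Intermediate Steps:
p(a, H) = -H/2
r(W) = 1 (r(W) = (2*W)/((2*W)) = (2*W)*(1/(2*W)) = 1)
O = 8 (O = 4*2 = 8)
(r(-6)*O)*p(5, 6) = (1*8)*(-1/2*6) = 8*(-3) = -24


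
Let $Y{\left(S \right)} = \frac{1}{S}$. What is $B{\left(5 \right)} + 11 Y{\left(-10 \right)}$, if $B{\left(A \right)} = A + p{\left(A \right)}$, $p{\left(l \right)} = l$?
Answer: $\frac{89}{10} \approx 8.9$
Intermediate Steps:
$B{\left(A \right)} = 2 A$ ($B{\left(A \right)} = A + A = 2 A$)
$B{\left(5 \right)} + 11 Y{\left(-10 \right)} = 2 \cdot 5 + \frac{11}{-10} = 10 + 11 \left(- \frac{1}{10}\right) = 10 - \frac{11}{10} = \frac{89}{10}$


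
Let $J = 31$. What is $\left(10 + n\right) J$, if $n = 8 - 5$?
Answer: $403$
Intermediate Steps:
$n = 3$ ($n = 8 - 5 = 3$)
$\left(10 + n\right) J = \left(10 + 3\right) 31 = 13 \cdot 31 = 403$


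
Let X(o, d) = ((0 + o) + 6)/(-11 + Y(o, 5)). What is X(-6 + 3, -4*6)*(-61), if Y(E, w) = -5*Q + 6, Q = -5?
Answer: -183/20 ≈ -9.1500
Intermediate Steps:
Y(E, w) = 31 (Y(E, w) = -5*(-5) + 6 = 25 + 6 = 31)
X(o, d) = 3/10 + o/20 (X(o, d) = ((0 + o) + 6)/(-11 + 31) = (o + 6)/20 = (6 + o)*(1/20) = 3/10 + o/20)
X(-6 + 3, -4*6)*(-61) = (3/10 + (-6 + 3)/20)*(-61) = (3/10 + (1/20)*(-3))*(-61) = (3/10 - 3/20)*(-61) = (3/20)*(-61) = -183/20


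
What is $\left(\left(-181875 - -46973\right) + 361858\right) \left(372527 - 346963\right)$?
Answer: $5801903184$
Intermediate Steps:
$\left(\left(-181875 - -46973\right) + 361858\right) \left(372527 - 346963\right) = \left(\left(-181875 + 46973\right) + 361858\right) 25564 = \left(-134902 + 361858\right) 25564 = 226956 \cdot 25564 = 5801903184$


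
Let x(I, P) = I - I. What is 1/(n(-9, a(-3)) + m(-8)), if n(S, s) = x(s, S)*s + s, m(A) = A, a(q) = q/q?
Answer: -⅐ ≈ -0.14286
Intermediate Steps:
a(q) = 1
x(I, P) = 0
n(S, s) = s (n(S, s) = 0*s + s = 0 + s = s)
1/(n(-9, a(-3)) + m(-8)) = 1/(1 - 8) = 1/(-7) = -⅐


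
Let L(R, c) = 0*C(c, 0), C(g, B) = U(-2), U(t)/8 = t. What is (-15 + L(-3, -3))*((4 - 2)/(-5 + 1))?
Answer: 15/2 ≈ 7.5000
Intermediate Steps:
U(t) = 8*t
C(g, B) = -16 (C(g, B) = 8*(-2) = -16)
L(R, c) = 0 (L(R, c) = 0*(-16) = 0)
(-15 + L(-3, -3))*((4 - 2)/(-5 + 1)) = (-15 + 0)*((4 - 2)/(-5 + 1)) = -30/(-4) = -30*(-1)/4 = -15*(-½) = 15/2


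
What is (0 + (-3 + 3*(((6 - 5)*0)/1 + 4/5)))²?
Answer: 9/25 ≈ 0.36000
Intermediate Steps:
(0 + (-3 + 3*(((6 - 5)*0)/1 + 4/5)))² = (0 + (-3 + 3*((1*0)*1 + 4*(⅕))))² = (0 + (-3 + 3*(0*1 + ⅘)))² = (0 + (-3 + 3*(0 + ⅘)))² = (0 + (-3 + 3*(⅘)))² = (0 + (-3 + 12/5))² = (0 - ⅗)² = (-⅗)² = 9/25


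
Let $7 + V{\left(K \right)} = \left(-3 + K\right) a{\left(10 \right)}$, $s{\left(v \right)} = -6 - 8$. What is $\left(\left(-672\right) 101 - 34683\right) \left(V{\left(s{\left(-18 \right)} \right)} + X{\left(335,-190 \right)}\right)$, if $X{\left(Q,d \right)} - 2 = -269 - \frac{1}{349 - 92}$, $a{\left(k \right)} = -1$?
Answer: $\frac{6773757750}{257} \approx 2.6357 \cdot 10^{7}$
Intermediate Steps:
$s{\left(v \right)} = -14$ ($s{\left(v \right)} = -6 - 8 = -14$)
$X{\left(Q,d \right)} = - \frac{68620}{257}$ ($X{\left(Q,d \right)} = 2 - \left(269 + \frac{1}{349 - 92}\right) = 2 - \frac{69134}{257} = - \frac{68620}{257}$)
$V{\left(K \right)} = -4 - K$ ($V{\left(K \right)} = -7 + \left(-3 + K\right) \left(-1\right) = -7 - \left(-3 + K\right) = -4 - K$)
$\left(\left(-672\right) 101 - 34683\right) \left(V{\left(s{\left(-18 \right)} \right)} + X{\left(335,-190 \right)}\right) = \left(\left(-672\right) 101 - 34683\right) \left(\left(-4 - -14\right) - \frac{68620}{257}\right) = \left(-67872 - 34683\right) \left(\left(-4 + 14\right) - \frac{68620}{257}\right) = - 102555 \left(10 - \frac{68620}{257}\right) = \left(-102555\right) \left(- \frac{66050}{257}\right) = \frac{6773757750}{257}$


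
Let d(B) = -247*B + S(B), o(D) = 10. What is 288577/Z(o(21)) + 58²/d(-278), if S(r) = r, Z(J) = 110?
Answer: 4933893479/1880670 ≈ 2623.5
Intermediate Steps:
d(B) = -246*B (d(B) = -247*B + B = -246*B)
288577/Z(o(21)) + 58²/d(-278) = 288577/110 + 58²/((-246*(-278))) = 288577*(1/110) + 3364/68388 = 288577/110 + 3364*(1/68388) = 288577/110 + 841/17097 = 4933893479/1880670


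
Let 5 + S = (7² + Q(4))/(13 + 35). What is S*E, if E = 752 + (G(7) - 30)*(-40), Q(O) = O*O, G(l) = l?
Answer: -36575/6 ≈ -6095.8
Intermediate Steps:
Q(O) = O²
S = -175/48 (S = -5 + (7² + 4²)/(13 + 35) = -5 + (49 + 16)/48 = -5 + 65*(1/48) = -5 + 65/48 = -175/48 ≈ -3.6458)
E = 1672 (E = 752 + (7 - 30)*(-40) = 752 - 23*(-40) = 752 + 920 = 1672)
S*E = -175/48*1672 = -36575/6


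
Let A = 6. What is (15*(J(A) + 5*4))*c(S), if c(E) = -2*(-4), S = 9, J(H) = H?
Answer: 3120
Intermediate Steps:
c(E) = 8
(15*(J(A) + 5*4))*c(S) = (15*(6 + 5*4))*8 = (15*(6 + 20))*8 = (15*26)*8 = 390*8 = 3120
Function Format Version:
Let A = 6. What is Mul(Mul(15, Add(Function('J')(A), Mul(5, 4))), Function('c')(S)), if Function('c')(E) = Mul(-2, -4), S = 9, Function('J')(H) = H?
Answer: 3120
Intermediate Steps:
Function('c')(E) = 8
Mul(Mul(15, Add(Function('J')(A), Mul(5, 4))), Function('c')(S)) = Mul(Mul(15, Add(6, Mul(5, 4))), 8) = Mul(Mul(15, Add(6, 20)), 8) = Mul(Mul(15, 26), 8) = Mul(390, 8) = 3120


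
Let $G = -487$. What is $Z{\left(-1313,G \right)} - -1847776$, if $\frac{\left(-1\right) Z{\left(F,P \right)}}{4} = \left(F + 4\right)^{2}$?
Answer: $-5006148$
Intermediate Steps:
$Z{\left(F,P \right)} = - 4 \left(4 + F\right)^{2}$ ($Z{\left(F,P \right)} = - 4 \left(F + 4\right)^{2} = - 4 \left(4 + F\right)^{2}$)
$Z{\left(-1313,G \right)} - -1847776 = - 4 \left(4 - 1313\right)^{2} - -1847776 = - 4 \left(-1309\right)^{2} + 1847776 = \left(-4\right) 1713481 + 1847776 = -6853924 + 1847776 = -5006148$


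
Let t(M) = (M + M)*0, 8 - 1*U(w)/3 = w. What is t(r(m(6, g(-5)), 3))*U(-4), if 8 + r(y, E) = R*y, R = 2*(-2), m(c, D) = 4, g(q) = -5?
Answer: 0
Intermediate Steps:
U(w) = 24 - 3*w
R = -4
r(y, E) = -8 - 4*y
t(M) = 0 (t(M) = (2*M)*0 = 0)
t(r(m(6, g(-5)), 3))*U(-4) = 0*(24 - 3*(-4)) = 0*(24 + 12) = 0*36 = 0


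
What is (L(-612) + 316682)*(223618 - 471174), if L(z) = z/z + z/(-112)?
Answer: -548786906253/7 ≈ -7.8398e+10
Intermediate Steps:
L(z) = 1 - z/112 (L(z) = 1 + z*(-1/112) = 1 - z/112)
(L(-612) + 316682)*(223618 - 471174) = ((1 - 1/112*(-612)) + 316682)*(223618 - 471174) = ((1 + 153/28) + 316682)*(-247556) = (181/28 + 316682)*(-247556) = (8867277/28)*(-247556) = -548786906253/7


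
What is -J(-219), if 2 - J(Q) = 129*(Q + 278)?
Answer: 7609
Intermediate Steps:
J(Q) = -35860 - 129*Q (J(Q) = 2 - 129*(Q + 278) = 2 - 129*(278 + Q) = 2 - (35862 + 129*Q) = 2 + (-35862 - 129*Q) = -35860 - 129*Q)
-J(-219) = -(-35860 - 129*(-219)) = -(-35860 + 28251) = -1*(-7609) = 7609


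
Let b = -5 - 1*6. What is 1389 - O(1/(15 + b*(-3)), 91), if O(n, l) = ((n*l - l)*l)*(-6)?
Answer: -378095/8 ≈ -47262.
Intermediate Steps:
b = -11 (b = -5 - 6 = -11)
O(n, l) = -6*l*(-l + l*n) (O(n, l) = ((l*n - l)*l)*(-6) = ((-l + l*n)*l)*(-6) = (l*(-l + l*n))*(-6) = -6*l*(-l + l*n))
1389 - O(1/(15 + b*(-3)), 91) = 1389 - 6*91**2*(1 - 1/(15 - 11*(-3))) = 1389 - 6*8281*(1 - 1/(15 + 33)) = 1389 - 6*8281*(1 - 1/48) = 1389 - 6*8281*47/48 = 1389 - 1*389207/8 = 1389 - 389207/8 = -378095/8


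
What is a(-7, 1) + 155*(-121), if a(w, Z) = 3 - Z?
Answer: -18753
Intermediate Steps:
a(-7, 1) + 155*(-121) = (3 - 1*1) + 155*(-121) = (3 - 1) - 18755 = 2 - 18755 = -18753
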